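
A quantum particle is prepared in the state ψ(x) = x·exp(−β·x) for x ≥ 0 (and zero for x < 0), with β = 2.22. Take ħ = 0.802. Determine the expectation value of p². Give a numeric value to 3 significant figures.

p² ψ = −ħ² d²ψ/dx²; ⟨p²⟩ = −ħ² ∫ ψ*·ψ'' dx / ∫|ψ|² dx.
Differentiate x·exp(−β·x) with the product rule; every integrand then reduces to terms xʲ·e^(−2βx) on [0, ∞), with ∫₀^∞ xʲ·e^(−2βx) dx = j!/(2β)^(j+1).
State is unnormalized: ∫|ψ|² dx = 0.022850, and ∫ψ*·(−ħ² ψ'') dx = 0.072433, so ⟨p²⟩ = 0.072433 / 0.022850.
⟨p²⟩ = 3.1700.

3.17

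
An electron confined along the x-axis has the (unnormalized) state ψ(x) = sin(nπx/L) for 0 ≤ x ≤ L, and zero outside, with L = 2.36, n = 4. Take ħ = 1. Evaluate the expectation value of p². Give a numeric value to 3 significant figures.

28.4

p² ψ = −ħ² d²ψ/dx²; ⟨p²⟩ = −ħ² ∫ ψ*·ψ'' dx / ∫|ψ|² dx.
d/dx sin(nπx/L) = (nπ/L)·cos(nπx/L) and d²/dx² sin(nπx/L) = −(nπ/L)²·sin(nπx/L); on 0 ≤ x ≤ L, ∫sin²(nπx/L) dx = L/2 and ∫sin(nπx/L)·cos(nπx/L) dx = 0.
State is unnormalized: ∫|ψ|² dx = 1.1800, and ∫ψ*·(−ħ² ψ'') dx = 33.456, so ⟨p²⟩ = 33.456 / 1.1800.
⟨p²⟩ = 28.353.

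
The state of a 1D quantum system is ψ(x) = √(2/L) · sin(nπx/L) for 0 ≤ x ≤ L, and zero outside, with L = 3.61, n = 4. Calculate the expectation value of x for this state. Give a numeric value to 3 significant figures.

⟨x⟩ = ∫ x·|ψ|² dx (integrals over the domain).
With sin²θ = (1 − cos2θ)/2 on 0 ≤ x ≤ L: ∫sin²(nπx/L) dx = L/2, ∫x·sin²(nπx/L) dx = L²/4, ∫x²·sin²(nπx/L) dx = L³·(1/6 − 1/(4n²π²)); higher powers xᵏ the same way, integrating xᵏ·cos(2nπx/L) by parts.
⟨x⟩ = 1.8050.

1.81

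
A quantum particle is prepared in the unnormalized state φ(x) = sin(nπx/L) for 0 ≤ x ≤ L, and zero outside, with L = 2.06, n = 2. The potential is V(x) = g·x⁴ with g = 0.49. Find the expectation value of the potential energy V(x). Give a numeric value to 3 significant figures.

⟨V⟩ = ∫ V(x)·|φ|² dx / ∫|φ|² dx.
With sin²θ = (1 − cos2θ)/2 on 0 ≤ x ≤ L: ∫sin²(nπx/L) dx = L/2, ∫x·sin²(nπx/L) dx = L²/4, ∫x²·sin²(nπx/L) dx = L³·(1/6 − 1/(4n²π²)); higher powers xᵏ the same way, integrating xᵏ·cos(2nπx/L) by parts.
State is unnormalized: ∫|φ|² dx = 1.0300, and ∫φ*·V(x)·φ dx = 1.5963, so ⟨V⟩ = 1.5963 / 1.0300.
⟨V⟩ = 1.5498.

1.55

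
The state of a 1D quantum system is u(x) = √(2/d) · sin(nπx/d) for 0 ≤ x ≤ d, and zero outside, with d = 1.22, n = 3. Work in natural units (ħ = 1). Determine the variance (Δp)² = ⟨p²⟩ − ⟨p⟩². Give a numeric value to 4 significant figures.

Compute ⟨p⟩ and ⟨p²⟩ separately; (Δp)² = ⟨p²⟩ − ⟨p⟩².
d/dx sin(nπx/d) = (nπ/d)·cos(nπx/d) and d²/dx² sin(nπx/d) = −(nπ/d)²·sin(nπx/d); on 0 ≤ x ≤ d, ∫sin²(nπx/d) dx = d/2 and ∫sin(nπx/d)·cos(nπx/d) dx = 0.
⟨p⟩ = 0.0000 and ⟨p²⟩ = 59.679.
(Δp)² = 59.679 − (0.0000)² = 59.679.

59.68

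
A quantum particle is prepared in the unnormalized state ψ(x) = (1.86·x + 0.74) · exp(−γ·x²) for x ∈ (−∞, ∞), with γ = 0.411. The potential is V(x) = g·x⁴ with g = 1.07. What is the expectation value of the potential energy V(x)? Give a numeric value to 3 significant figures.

4.96

⟨V⟩ = ∫ V(x)·|ψ|² dx / ∫|ψ|² dx.
Expand each integrand as polynomial × e^(−2γx²) and use ∫x^(2j)·e^(−2γx²) dx = (2j−1)!!/(4γ)^j · √(π/(2γ)), odd powers → 0; here √(π/(2γ)) = 1.9550.
State is unnormalized: ∫|ψ|² dx = 5.1845, and ∫ψ*·V(x)·ψ dx = 25.702, so ⟨V⟩ = 25.702 / 5.1845.
⟨V⟩ = 4.9575.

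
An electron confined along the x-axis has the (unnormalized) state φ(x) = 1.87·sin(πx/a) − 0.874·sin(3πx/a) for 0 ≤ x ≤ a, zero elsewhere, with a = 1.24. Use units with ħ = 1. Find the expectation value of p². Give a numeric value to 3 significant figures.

p² φ = −ħ² d²φ/dx²; ⟨p²⟩ = −ħ² ∫ φ*·φ'' dx / ∫|φ|² dx.
d²/dx² sin(jπx/a) = −(jπ/a)²·sin(jπx/a); on 0 ≤ x ≤ a, ∫sin²(jπx/a) dx = a/2 and ∫sin(jπx/a)·sin(lπx/a) dx = 0 for j ≠ l, so only diagonal terms survive in ∫|φ|² and ∫φ·φ″; ∫φ·φ′ dx = [φ²/2] between the walls = 0.
State is unnormalized: ∫|φ|² dx = 2.6417, and ∫φ*·(−ħ² φ'') dx = 41.276, so ⟨p²⟩ = 41.276 / 2.6417.
⟨p²⟩ = 15.625.

15.6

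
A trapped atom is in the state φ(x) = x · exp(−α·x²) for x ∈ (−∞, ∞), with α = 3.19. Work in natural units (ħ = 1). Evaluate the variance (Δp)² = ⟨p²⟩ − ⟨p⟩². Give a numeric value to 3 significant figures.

Compute ⟨p⟩ and ⟨p²⟩ separately; (Δp)² = ⟨p²⟩ − ⟨p⟩².
Expand each integrand as polynomial × e^(−2αx²) and use ∫x^(2j)·e^(−2αx²) dx = (2j−1)!!/(4α)^j · √(π/(2α)), odd powers → 0; here √(π/(2α)) = 0.70172. Differentiate with the product rule, d/dx e^(−αx²) = −2αx·e^(−αx²).
Normalization: ∫|φ|² dx = 0.054994.
⟨p⟩ = 0.0000 and ⟨p²⟩ = 9.5700.
(Δp)² = 9.5700 − (0.0000)² = 9.5700.

9.57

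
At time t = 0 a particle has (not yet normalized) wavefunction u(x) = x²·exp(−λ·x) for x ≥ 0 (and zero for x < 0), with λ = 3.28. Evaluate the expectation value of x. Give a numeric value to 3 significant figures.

⟨x⟩ = ∫ x·|u|² dx / ∫|u|² dx (integrals over the domain).
Every integrand reduces to terms xʲ·e^(−2λx) on [0, ∞); use ∫₀^∞ xʲ·e^(−2λx) dx = j!/(2λ)^(j+1).
State is unnormalized: ∫|u|² dx = 0.0019756, and ∫u*·x·u dx = 0.0015058, so ⟨x⟩ = 0.0015058 / 0.0019756.
⟨x⟩ = 0.76220.

0.762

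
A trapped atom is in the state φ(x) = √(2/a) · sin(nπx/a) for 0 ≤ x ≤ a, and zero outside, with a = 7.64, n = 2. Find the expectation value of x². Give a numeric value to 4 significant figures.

18.72

⟨x²⟩ = ∫ x²·|φ|² dx (integrals over the domain).
With sin²θ = (1 − cos2θ)/2 on 0 ≤ x ≤ a: ∫sin²(nπx/a) dx = a/2, ∫x·sin²(nπx/a) dx = a²/4, ∫x²·sin²(nπx/a) dx = a³·(1/6 − 1/(4n²π²)); higher powers xᵏ the same way, integrating xᵏ·cos(2nπx/a) by parts.
⟨x²⟩ = 18.717.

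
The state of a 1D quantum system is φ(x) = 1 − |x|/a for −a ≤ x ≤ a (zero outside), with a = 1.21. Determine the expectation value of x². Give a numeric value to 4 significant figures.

⟨x²⟩ = ∫ x²·|φ|² dx / ∫|φ|² dx (integrals over the domain).
φ is even, so ∫ over [−a, a] = 2∫₀ᵃ with φ = 1 − x/a there: ∫₀ᵃ (1 − x/a)² dx = a/3, ∫₀ᵃ x²(1 − x/a)² dx = a³/30, ∫₀ᵃ x⁴(1 − x/a)² dx = a⁵/105.
State is unnormalized: ∫|φ|² dx = 0.80667, and ∫φ*·x²·φ dx = 0.11810, so ⟨x²⟩ = 0.11810 / 0.80667.
⟨x²⟩ = 0.14641.

0.1464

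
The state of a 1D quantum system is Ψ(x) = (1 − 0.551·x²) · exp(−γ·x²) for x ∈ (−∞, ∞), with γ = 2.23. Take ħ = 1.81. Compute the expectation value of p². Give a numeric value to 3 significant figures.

p² Ψ = −ħ² d²Ψ/dx²; ⟨p²⟩ = −ħ² ∫ Ψ*·Ψ'' dx / ∫|Ψ|² dx.
Expand each integrand as polynomial × e^(−2γx²) and use ∫x^(2j)·e^(−2γx²) dx = (2j−1)!!/(4γ)^j · √(π/(2γ)), odd powers → 0; here √(π/(2γ)) = 0.83928. Differentiate with the product rule, d/dx e^(−γx²) = −2γx·e^(−γx²).
State is unnormalized: ∫|Ψ|² dx = 0.74520, and ∫Ψ*·(−ħ² Ψ'') dx = 7.0528, so ⟨p²⟩ = 7.0528 / 0.74520.
⟨p²⟩ = 9.4643.

9.46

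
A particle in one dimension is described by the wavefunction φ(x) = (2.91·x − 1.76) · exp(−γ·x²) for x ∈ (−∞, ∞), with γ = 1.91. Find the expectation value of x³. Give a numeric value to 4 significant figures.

-0.1252

⟨x³⟩ = ∫ x³·|φ|² dx / ∫|φ|² dx (integrals over the domain).
Expand each integrand as polynomial × e^(−2γx²) and use ∫x^(2j)·e^(−2γx²) dx = (2j−1)!!/(4γ)^j · √(π/(2γ)), odd powers → 0; here √(π/(2γ)) = 0.90687.
State is unnormalized: ∫|φ|² dx = 3.8143, and ∫φ*·x³·φ dx = -0.47743, so ⟨x³⟩ = -0.47743 / 3.8143.
⟨x³⟩ = -0.12517.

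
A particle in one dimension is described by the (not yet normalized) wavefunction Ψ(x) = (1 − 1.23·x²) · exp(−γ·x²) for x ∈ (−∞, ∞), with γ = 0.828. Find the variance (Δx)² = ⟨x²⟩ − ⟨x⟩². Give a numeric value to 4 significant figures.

Compute ⟨x⟩ and ⟨x²⟩ separately, then (Δx)² = ⟨x²⟩ − ⟨x⟩².
Expand each integrand as polynomial × e^(−2γx²) and use ∫x^(2j)·e^(−2γx²) dx = (2j−1)!!/(4γ)^j · √(π/(2γ)), odd powers → 0; here √(π/(2γ)) = 1.3774.
Normalization: ∫|Ψ|² dx = 0.92421.
⟨x⟩ = 0.0000 and ⟨x²⟩ = 0.37822.
(Δx)² = 0.37822 − (0.0000)² = 0.37822.

0.3782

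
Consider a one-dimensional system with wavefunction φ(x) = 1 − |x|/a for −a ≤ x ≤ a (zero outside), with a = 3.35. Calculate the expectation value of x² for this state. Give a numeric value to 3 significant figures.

⟨x²⟩ = ∫ x²·|φ|² dx / ∫|φ|² dx (integrals over the domain).
φ is even, so ∫ over [−a, a] = 2∫₀ᵃ with φ = 1 − x/a there: ∫₀ᵃ (1 − x/a)² dx = a/3, ∫₀ᵃ x²(1 − x/a)² dx = a³/30, ∫₀ᵃ x⁴(1 − x/a)² dx = a⁵/105.
State is unnormalized: ∫|φ|² dx = 2.2333, and ∫φ*·x²·φ dx = 2.5064, so ⟨x²⟩ = 2.5064 / 2.2333.
⟨x²⟩ = 1.1223.

1.12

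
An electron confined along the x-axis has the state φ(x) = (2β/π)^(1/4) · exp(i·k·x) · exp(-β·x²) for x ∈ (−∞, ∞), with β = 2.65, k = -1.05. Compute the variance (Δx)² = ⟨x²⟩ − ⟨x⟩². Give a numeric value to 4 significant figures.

Compute ⟨x⟩ and ⟨x²⟩ separately, then (Δx)² = ⟨x²⟩ − ⟨x⟩².
Gaussian moments: ∫x^(2j)·e^(−2βx²) dx = (2j−1)!!/(4β)^j · √(π/(2β)), odd powers integrate to 0; here √(π/(2β)) = 0.76990.
⟨x⟩ = 0.0000 and ⟨x²⟩ = 0.094340.
(Δx)² = 0.094340 − (0.0000)² = 0.094340.

0.09434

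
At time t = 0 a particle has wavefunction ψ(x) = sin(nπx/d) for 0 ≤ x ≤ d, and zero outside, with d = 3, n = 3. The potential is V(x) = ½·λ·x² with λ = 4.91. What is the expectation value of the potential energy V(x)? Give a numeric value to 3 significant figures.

7.24

⟨V⟩ = ∫ V(x)·|ψ|² dx / ∫|ψ|² dx.
With sin²θ = (1 − cos2θ)/2 on 0 ≤ x ≤ d: ∫sin²(nπx/d) dx = d/2, ∫x·sin²(nπx/d) dx = d²/4, ∫x²·sin²(nπx/d) dx = d³·(1/6 − 1/(4n²π²)); higher powers xᵏ the same way, integrating xᵏ·cos(2nπx/d) by parts.
State is unnormalized: ∫|ψ|² dx = 1.5000, and ∫ψ*·V(x)·ψ dx = 10.861, so ⟨V⟩ = 10.861 / 1.5000.
⟨V⟩ = 7.2406.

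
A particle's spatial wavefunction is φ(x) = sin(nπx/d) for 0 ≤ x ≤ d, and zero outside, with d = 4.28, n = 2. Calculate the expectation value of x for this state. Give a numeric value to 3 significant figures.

2.14

⟨x⟩ = ∫ x·|φ|² dx / ∫|φ|² dx (integrals over the domain).
With sin²θ = (1 − cos2θ)/2 on 0 ≤ x ≤ d: ∫sin²(nπx/d) dx = d/2, ∫x·sin²(nπx/d) dx = d²/4, ∫x²·sin²(nπx/d) dx = d³·(1/6 − 1/(4n²π²)); higher powers xᵏ the same way, integrating xᵏ·cos(2nπx/d) by parts.
State is unnormalized: ∫|φ|² dx = 2.1400, and ∫φ*·x·φ dx = 4.5796, so ⟨x⟩ = 4.5796 / 2.1400.
⟨x⟩ = 2.1400.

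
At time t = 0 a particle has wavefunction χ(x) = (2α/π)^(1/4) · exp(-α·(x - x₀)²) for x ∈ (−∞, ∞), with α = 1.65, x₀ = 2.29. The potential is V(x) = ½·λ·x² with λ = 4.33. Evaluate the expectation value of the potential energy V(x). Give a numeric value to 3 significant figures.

⟨V⟩ = ∫ V(x)·|χ|² dx.
Gaussian moments (u = x − x₀): ∫u^(2j)·e^(−2αu²) du = (2j−1)!!/(4α)^j · √(π/(2α)), odd powers integrate to 0; here √(π/(2α)) = 0.97570.
⟨V⟩ = 11.682.

11.7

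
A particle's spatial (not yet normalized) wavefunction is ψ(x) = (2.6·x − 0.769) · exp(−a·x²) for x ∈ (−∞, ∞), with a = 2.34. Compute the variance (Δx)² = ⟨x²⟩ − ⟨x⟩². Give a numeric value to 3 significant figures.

Compute ⟨x⟩ and ⟨x²⟩ separately, then (Δx)² = ⟨x²⟩ − ⟨x⟩².
Expand each integrand as polynomial × e^(−2ax²) and use ∫x^(2j)·e^(−2ax²) dx = (2j−1)!!/(4a)^j · √(π/(2a)), odd powers → 0; here √(π/(2a)) = 0.81932.
Normalization: ∫|ψ|² dx = 1.0762.
⟨x⟩ = -0.32523 and ⟨x²⟩ = 0.22432.
(Δx)² = 0.22432 − (-0.32523)² = 0.11854.

0.119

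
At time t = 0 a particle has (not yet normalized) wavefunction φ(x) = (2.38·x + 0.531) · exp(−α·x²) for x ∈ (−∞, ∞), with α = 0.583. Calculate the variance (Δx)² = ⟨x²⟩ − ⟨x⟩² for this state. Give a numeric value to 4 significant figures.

Compute ⟨x⟩ and ⟨x²⟩ separately, then (Δx)² = ⟨x²⟩ − ⟨x⟩².
Expand each integrand as polynomial × e^(−2αx²) and use ∫x^(2j)·e^(−2αx²) dx = (2j−1)!!/(4α)^j · √(π/(2α)), odd powers → 0; here √(π/(2α)) = 1.6414.
Normalization: ∫|φ|² dx = 4.4499.
⟨x⟩ = 0.39981 and ⟨x²⟩ = 1.1972.
(Δx)² = 1.1972 − (0.39981)² = 1.0374.

1.037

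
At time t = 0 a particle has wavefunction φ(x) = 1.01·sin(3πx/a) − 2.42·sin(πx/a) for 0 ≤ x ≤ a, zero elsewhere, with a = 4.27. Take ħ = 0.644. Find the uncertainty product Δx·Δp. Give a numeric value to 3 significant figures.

Δx = √(⟨x²⟩−⟨x⟩²), Δp = √(⟨p²⟩−⟨p⟩²).
On 0 ≤ x ≤ a (j ≠ l): ∫sin²(jπx/a) dx = a/2, ∫sin(jπx/a)·sin(lπx/a) dx = 0; diagonal moments ∫x·sin²(jπx/a) dx = a²/4, ∫x²·sin²(jπx/a) dx = a³·(1/6 − 1/(4j²π²)); cross terms ∫x·sin(jπx/a)·sin(lπx/a) dx = 0 for j + l even and −4jla²/(π²(j² − l²)²) for j + l odd, ∫x²·sin(jπx/a)·sin(lπx/a) dx = (−1)^(j+l)·4jla³/(π²(j² − l²)²); higher powers the same way via product-to-sum and parts. d²/dx² sin(jπx/a) = −(jπ/a)²·sin(jπx/a); on 0 ≤ x ≤ a, ∫sin²(jπx/a) dx = a/2 and ∫sin(jπx/a)·sin(lπx/a) dx = 0 for j ≠ l, so only diagonal terms survive in ∫|φ|² and ∫φ·φ″; ∫φ·φ′ dx = [φ²/2] between the walls = 0.
Normalization: ∫|φ|² dx = 14.681.
⟨x⟩ = 2.1350, ⟨x²⟩ = 4.7833 ⇒ Δx = 0.47439.
⟨p⟩ = 0.0000, ⟨p²⟩ = 0.49093 ⇒ Δp = 0.70066.
Δx·Δp = 0.33238.

0.332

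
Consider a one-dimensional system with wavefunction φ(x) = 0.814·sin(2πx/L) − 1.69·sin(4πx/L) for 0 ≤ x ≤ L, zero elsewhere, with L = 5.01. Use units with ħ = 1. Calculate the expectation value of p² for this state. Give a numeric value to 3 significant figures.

p² φ = −ħ² d²φ/dx²; ⟨p²⟩ = −ħ² ∫ φ*·φ'' dx / ∫|φ|² dx.
d²/dx² sin(jπx/L) = −(jπ/L)²·sin(jπx/L); on 0 ≤ x ≤ L, ∫sin²(jπx/L) dx = L/2 and ∫sin(jπx/L)·sin(lπx/L) dx = 0 for j ≠ l, so only diagonal terms survive in ∫|φ|² and ∫φ·φ″; ∫φ·φ′ dx = [φ²/2] between the walls = 0.
State is unnormalized: ∫|φ|² dx = 8.8143, and ∫φ*·(−ħ² φ'') dx = 47.622, so ⟨p²⟩ = 47.622 / 8.8143.
⟨p²⟩ = 5.4028.

5.40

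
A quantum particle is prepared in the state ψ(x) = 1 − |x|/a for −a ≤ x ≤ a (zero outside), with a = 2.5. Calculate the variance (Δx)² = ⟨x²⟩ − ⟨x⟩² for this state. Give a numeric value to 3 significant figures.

Compute ⟨x⟩ and ⟨x²⟩ separately, then (Δx)² = ⟨x²⟩ − ⟨x⟩².
ψ is even, so ∫ over [−a, a] = 2∫₀ᵃ with ψ = 1 − x/a there: ∫₀ᵃ (1 − x/a)² dx = a/3, ∫₀ᵃ x²(1 − x/a)² dx = a³/30, ∫₀ᵃ x⁴(1 − x/a)² dx = a⁵/105.
Normalization: ∫|ψ|² dx = 1.6667.
⟨x⟩ = 0.0000 and ⟨x²⟩ = 0.62500.
(Δx)² = 0.62500 − (0.0000)² = 0.62500.

0.625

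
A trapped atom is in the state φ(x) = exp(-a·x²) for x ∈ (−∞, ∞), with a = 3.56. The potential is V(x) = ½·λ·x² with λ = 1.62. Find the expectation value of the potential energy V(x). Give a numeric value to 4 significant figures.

0.05688

⟨V⟩ = ∫ V(x)·|φ|² dx / ∫|φ|² dx.
Gaussian moments: ∫x^(2j)·e^(−2ax²) dx = (2j−1)!!/(4a)^j · √(π/(2a)), odd powers integrate to 0; here √(π/(2a)) = 0.66426.
State is unnormalized: ∫|φ|² dx = 0.66426, and ∫φ*·V(x)·φ dx = 0.037784, so ⟨V⟩ = 0.037784 / 0.66426.
⟨V⟩ = 0.056882.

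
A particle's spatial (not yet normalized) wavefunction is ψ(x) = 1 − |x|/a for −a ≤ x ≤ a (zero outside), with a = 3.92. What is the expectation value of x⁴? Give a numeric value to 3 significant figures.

6.75

⟨x⁴⟩ = ∫ x⁴·|ψ|² dx / ∫|ψ|² dx (integrals over the domain).
ψ is even, so ∫ over [−a, a] = 2∫₀ᵃ with ψ = 1 − x/a there: ∫₀ᵃ (1 − x/a)² dx = a/3, ∫₀ᵃ x²(1 − x/a)² dx = a³/30, ∫₀ᵃ x⁴(1 − x/a)² dx = a⁵/105.
State is unnormalized: ∫|ψ|² dx = 2.6133, and ∫ψ*·x⁴·ψ dx = 17.631, so ⟨x⁴⟩ = 17.631 / 2.6133.
⟨x⁴⟩ = 6.7465.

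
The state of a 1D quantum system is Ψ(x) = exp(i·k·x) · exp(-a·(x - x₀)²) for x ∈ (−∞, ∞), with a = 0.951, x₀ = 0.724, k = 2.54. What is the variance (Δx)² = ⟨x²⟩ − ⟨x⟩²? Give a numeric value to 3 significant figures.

0.263

Compute ⟨x⟩ and ⟨x²⟩ separately, then (Δx)² = ⟨x²⟩ − ⟨x⟩².
Gaussian moments (u = x − x₀): ∫u^(2j)·e^(−2au²) du = (2j−1)!!/(4a)^j · √(π/(2a)), odd powers integrate to 0; here √(π/(2a)) = 1.2852.
Normalization: ∫|Ψ|² dx = 1.2852.
⟨x⟩ = 0.72400 and ⟨x²⟩ = 0.78706.
(Δx)² = 0.78706 − (0.72400)² = 0.26288.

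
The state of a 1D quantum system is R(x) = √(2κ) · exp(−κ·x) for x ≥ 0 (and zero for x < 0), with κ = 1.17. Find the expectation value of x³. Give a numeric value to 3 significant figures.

0.468

⟨x³⟩ = ∫ x³·|R|² dx (integrals over the domain).
Every integrand reduces to terms xʲ·e^(−2κx) on [0, ∞); use ∫₀^∞ xʲ·e^(−2κx) dx = j!/(2κ)^(j+1).
⟨x³⟩ = 0.46828.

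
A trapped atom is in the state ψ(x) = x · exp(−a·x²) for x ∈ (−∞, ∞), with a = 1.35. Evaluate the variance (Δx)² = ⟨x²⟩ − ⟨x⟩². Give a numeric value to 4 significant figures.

Compute ⟨x⟩ and ⟨x²⟩ separately, then (Δx)² = ⟨x²⟩ − ⟨x⟩².
Expand each integrand as polynomial × e^(−2ax²) and use ∫x^(2j)·e^(−2ax²) dx = (2j−1)!!/(4a)^j · √(π/(2a)), odd powers → 0; here √(π/(2a)) = 1.0787.
Normalization: ∫|ψ|² dx = 0.19976.
⟨x⟩ = 0.0000 and ⟨x²⟩ = 0.55556.
(Δx)² = 0.55556 − (0.0000)² = 0.55556.

0.5556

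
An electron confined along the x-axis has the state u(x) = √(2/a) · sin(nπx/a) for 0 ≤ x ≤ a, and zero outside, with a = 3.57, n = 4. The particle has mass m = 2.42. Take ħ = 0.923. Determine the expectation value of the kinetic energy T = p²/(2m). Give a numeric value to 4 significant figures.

T = −(ħ²/2m) d²/dx², so ⟨T⟩ = −(ħ²/2m) ∫ u*·u'' dx; with m = 2.42.
d/dx sin(nπx/a) = (nπ/a)·cos(nπx/a) and d²/dx² sin(nπx/a) = −(nπ/a)²·sin(nπx/a); on 0 ≤ x ≤ a, ∫sin²(nπx/a) dx = a/2 and ∫sin(nπx/a)·cos(nπx/a) dx = 0.
⟨T⟩ = 2.1809.

2.181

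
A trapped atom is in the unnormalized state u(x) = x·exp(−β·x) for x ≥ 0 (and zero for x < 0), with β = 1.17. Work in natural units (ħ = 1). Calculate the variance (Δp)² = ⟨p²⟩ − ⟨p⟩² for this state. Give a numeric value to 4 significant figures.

1.369

Compute ⟨p⟩ and ⟨p²⟩ separately; (Δp)² = ⟨p²⟩ − ⟨p⟩².
Differentiate x·exp(−β·x) with the product rule; every integrand then reduces to terms xʲ·e^(−2βx) on [0, ∞), with ∫₀^∞ xʲ·e^(−2βx) dx = j!/(2β)^(j+1).
Normalization: ∫|u|² dx = 0.15609.
⟨p⟩ = 0.0000 and ⟨p²⟩ = 1.3689.
(Δp)² = 1.3689 − (0.0000)² = 1.3689.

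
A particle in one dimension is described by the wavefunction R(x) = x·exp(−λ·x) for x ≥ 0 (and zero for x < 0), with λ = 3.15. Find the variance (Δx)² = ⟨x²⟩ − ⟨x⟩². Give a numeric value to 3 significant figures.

Compute ⟨x⟩ and ⟨x²⟩ separately, then (Δx)² = ⟨x²⟩ − ⟨x⟩².
Every integrand reduces to terms xʲ·e^(−2λx) on [0, ∞); use ∫₀^∞ xʲ·e^(−2λx) dx = j!/(2λ)^(j+1).
Normalization: ∫|R|² dx = 0.0079985.
⟨x⟩ = 0.47619 and ⟨x²⟩ = 0.30234.
(Δx)² = 0.30234 − (0.47619)² = 0.075586.

0.0756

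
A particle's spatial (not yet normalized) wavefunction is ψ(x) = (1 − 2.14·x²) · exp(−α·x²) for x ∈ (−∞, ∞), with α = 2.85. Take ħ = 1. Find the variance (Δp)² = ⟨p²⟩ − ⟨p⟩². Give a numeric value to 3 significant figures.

Compute ⟨p⟩ and ⟨p²⟩ separately; (Δp)² = ⟨p²⟩ − ⟨p⟩².
Expand each integrand as polynomial × e^(−2αx²) and use ∫x^(2j)·e^(−2αx²) dx = (2j−1)!!/(4α)^j · √(π/(2α)), odd powers → 0; here √(π/(2α)) = 0.74240. Differentiate with the product rule, d/dx e^(−αx²) = −2αx·e^(−αx²).
Normalization: ∫|ψ|² dx = 0.54216.
⟨p⟩ = 0.0000 and ⟨p²⟩ = 6.3305.
(Δp)² = 6.3305 − (0.0000)² = 6.3305.

6.33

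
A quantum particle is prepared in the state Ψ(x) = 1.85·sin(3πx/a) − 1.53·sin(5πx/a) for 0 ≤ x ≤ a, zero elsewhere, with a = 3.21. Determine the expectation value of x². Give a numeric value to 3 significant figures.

2.91

⟨x²⟩ = ∫ x²·|Ψ|² dx / ∫|Ψ|² dx (integrals over the domain).
On 0 ≤ x ≤ a (j ≠ l): ∫sin²(jπx/a) dx = a/2, ∫sin(jπx/a)·sin(lπx/a) dx = 0; diagonal moments ∫x·sin²(jπx/a) dx = a²/4, ∫x²·sin²(jπx/a) dx = a³·(1/6 − 1/(4j²π²)); cross terms ∫x·sin(jπx/a)·sin(lπx/a) dx = 0 for j + l even and −4jla²/(π²(j² − l²)²) for j + l odd, ∫x²·sin(jπx/a)·sin(lπx/a) dx = (−1)^(j+l)·4jla³/(π²(j² − l²)²); higher powers the same way via product-to-sum and parts.
State is unnormalized: ∫|Ψ|² dx = 9.2503, and ∫Ψ*·x²·Ψ dx = 26.928, so ⟨x²⟩ = 26.928 / 9.2503.
⟨x²⟩ = 2.9111.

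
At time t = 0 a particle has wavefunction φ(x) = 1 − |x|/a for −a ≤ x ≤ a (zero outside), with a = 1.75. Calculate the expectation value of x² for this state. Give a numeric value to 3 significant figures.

0.306

⟨x²⟩ = ∫ x²·|φ|² dx / ∫|φ|² dx (integrals over the domain).
φ is even, so ∫ over [−a, a] = 2∫₀ᵃ with φ = 1 − x/a there: ∫₀ᵃ (1 − x/a)² dx = a/3, ∫₀ᵃ x²(1 − x/a)² dx = a³/30, ∫₀ᵃ x⁴(1 − x/a)² dx = a⁵/105.
State is unnormalized: ∫|φ|² dx = 1.1667, and ∫φ*·x²·φ dx = 0.35729, so ⟨x²⟩ = 0.35729 / 1.1667.
⟨x²⟩ = 0.30625.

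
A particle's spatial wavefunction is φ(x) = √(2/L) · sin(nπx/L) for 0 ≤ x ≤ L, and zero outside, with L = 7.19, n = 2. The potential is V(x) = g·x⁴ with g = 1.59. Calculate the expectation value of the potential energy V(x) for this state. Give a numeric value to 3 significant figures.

⟨V⟩ = ∫ V(x)·|φ|² dx.
With sin²θ = (1 − cos2θ)/2 on 0 ≤ x ≤ L: ∫sin²(nπx/L) dx = L/2, ∫x·sin²(nπx/L) dx = L²/4, ∫x²·sin²(nπx/L) dx = L³·(1/6 − 1/(4n²π²)); higher powers xᵏ the same way, integrating xᵏ·cos(2nπx/L) by parts.
⟨V⟩ = 746.31.

746.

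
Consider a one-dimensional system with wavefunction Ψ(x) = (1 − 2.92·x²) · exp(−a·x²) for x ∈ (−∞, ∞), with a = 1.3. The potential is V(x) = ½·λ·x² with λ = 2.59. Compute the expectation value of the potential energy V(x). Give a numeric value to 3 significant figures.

⟨V⟩ = ∫ V(x)·|Ψ|² dx / ∫|Ψ|² dx.
Expand each integrand as polynomial × e^(−2ax²) and use ∫x^(2j)·e^(−2ax²) dx = (2j−1)!!/(4a)^j · √(π/(2a)), odd powers → 0; here √(π/(2a)) = 1.0992.
State is unnormalized: ∫|Ψ|² dx = 0.90456, and ∫Ψ*·V(x)·Ψ dx = 0.64623, so ⟨V⟩ = 0.64623 / 0.90456.
⟨V⟩ = 0.71442.

0.714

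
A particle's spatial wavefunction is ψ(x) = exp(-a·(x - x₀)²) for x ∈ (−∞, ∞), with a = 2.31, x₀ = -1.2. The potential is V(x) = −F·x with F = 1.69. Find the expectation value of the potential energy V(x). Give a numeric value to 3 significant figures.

2.03

⟨V⟩ = ∫ V(x)·|ψ|² dx / ∫|ψ|² dx.
Gaussian moments (u = x − x₀): ∫u^(2j)·e^(−2au²) du = (2j−1)!!/(4a)^j · √(π/(2a)), odd powers integrate to 0; here √(π/(2a)) = 0.82462.
State is unnormalized: ∫|ψ|² dx = 0.82462, and ∫ψ*·V(x)·ψ dx = 1.6723, so ⟨V⟩ = 1.6723 / 0.82462.
⟨V⟩ = 2.0280.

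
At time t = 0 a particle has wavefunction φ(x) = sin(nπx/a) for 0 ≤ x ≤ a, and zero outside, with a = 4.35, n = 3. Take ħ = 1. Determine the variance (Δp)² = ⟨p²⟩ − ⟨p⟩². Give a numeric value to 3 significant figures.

4.69

Compute ⟨p⟩ and ⟨p²⟩ separately; (Δp)² = ⟨p²⟩ − ⟨p⟩².
d/dx sin(nπx/a) = (nπ/a)·cos(nπx/a) and d²/dx² sin(nπx/a) = −(nπ/a)²·sin(nπx/a); on 0 ≤ x ≤ a, ∫sin²(nπx/a) dx = a/2 and ∫sin(nπx/a)·cos(nπx/a) dx = 0.
Normalization: ∫|φ|² dx = 2.1750.
⟨p⟩ = 0.0000 and ⟨p²⟩ = 4.6942.
(Δp)² = 4.6942 − (0.0000)² = 4.6942.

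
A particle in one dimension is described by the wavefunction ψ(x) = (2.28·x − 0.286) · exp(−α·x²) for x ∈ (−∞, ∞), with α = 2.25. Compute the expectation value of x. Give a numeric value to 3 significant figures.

-0.220

⟨x⟩ = ∫ x·|ψ|² dx / ∫|ψ|² dx (integrals over the domain).
Expand each integrand as polynomial × e^(−2αx²) and use ∫x^(2j)·e^(−2αx²) dx = (2j−1)!!/(4α)^j · √(π/(2α)), odd powers → 0; here √(π/(2α)) = 0.83554.
State is unnormalized: ∫|ψ|² dx = 0.55095, and ∫ψ*·x·ψ dx = -0.12108, so ⟨x⟩ = -0.12108 / 0.55095.
⟨x⟩ = -0.21976.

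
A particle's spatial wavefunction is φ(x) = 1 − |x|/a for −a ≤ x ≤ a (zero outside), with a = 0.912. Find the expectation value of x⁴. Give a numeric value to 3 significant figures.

0.0198

⟨x⁴⟩ = ∫ x⁴·|φ|² dx / ∫|φ|² dx (integrals over the domain).
φ is even, so ∫ over [−a, a] = 2∫₀ᵃ with φ = 1 − x/a there: ∫₀ᵃ (1 − x/a)² dx = a/3, ∫₀ᵃ x²(1 − x/a)² dx = a³/30, ∫₀ᵃ x⁴(1 − x/a)² dx = a⁵/105.
State is unnormalized: ∫|φ|² dx = 0.60800, and ∫φ*·x⁴·φ dx = 0.012018, so ⟨x⁴⟩ = 0.012018 / 0.60800.
⟨x⁴⟩ = 0.019766.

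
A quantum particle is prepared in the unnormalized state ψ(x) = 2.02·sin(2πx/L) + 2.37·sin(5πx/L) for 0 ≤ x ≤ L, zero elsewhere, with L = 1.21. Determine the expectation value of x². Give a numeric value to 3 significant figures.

⟨x²⟩ = ∫ x²·|ψ|² dx / ∫|ψ|² dx (integrals over the domain).
On 0 ≤ x ≤ L (j ≠ l): ∫sin²(jπx/L) dx = L/2, ∫sin(jπx/L)·sin(lπx/L) dx = 0; diagonal moments ∫x·sin²(jπx/L) dx = L²/4, ∫x²·sin²(jπx/L) dx = L³·(1/6 − 1/(4j²π²)); cross terms ∫x·sin(jπx/L)·sin(lπx/L) dx = 0 for j + l even and −4jlL²/(π²(j² − l²)²) for j + l odd, ∫x²·sin(jπx/L)·sin(lπx/L) dx = (−1)^(j+l)·4jlL³/(π²(j² − l²)²); higher powers the same way via product-to-sum and parts.
State is unnormalized: ∫|ψ|² dx = 5.8669, and ∫ψ*·x²·ψ dx = 2.6515, so ⟨x²⟩ = 2.6515 / 5.8669.
⟨x²⟩ = 0.45194.

0.452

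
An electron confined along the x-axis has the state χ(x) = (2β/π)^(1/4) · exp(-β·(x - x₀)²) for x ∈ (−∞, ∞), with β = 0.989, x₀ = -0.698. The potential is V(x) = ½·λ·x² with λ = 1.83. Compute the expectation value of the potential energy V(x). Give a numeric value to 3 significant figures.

0.677

⟨V⟩ = ∫ V(x)·|χ|² dx.
Gaussian moments (u = x − x₀): ∫u^(2j)·e^(−2βu²) du = (2j−1)!!/(4β)^j · √(π/(2β)), odd powers integrate to 0; here √(π/(2β)) = 1.2603.
⟨V⟩ = 0.67709.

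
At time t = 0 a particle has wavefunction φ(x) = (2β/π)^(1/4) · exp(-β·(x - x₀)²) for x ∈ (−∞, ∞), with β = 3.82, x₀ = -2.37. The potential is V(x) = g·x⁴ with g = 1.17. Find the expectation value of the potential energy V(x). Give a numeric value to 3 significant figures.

39.5

⟨V⟩ = ∫ V(x)·|φ|² dx.
Gaussian moments (u = x − x₀): ∫u^(2j)·e^(−2βu²) du = (2j−1)!!/(4β)^j · √(π/(2β)), odd powers integrate to 0; here √(π/(2β)) = 0.64125.
⟨V⟩ = 39.509.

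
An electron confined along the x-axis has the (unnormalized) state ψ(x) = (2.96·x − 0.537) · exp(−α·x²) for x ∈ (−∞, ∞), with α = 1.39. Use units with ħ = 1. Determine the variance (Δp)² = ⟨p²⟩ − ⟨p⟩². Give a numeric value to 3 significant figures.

3.74

Compute ⟨p⟩ and ⟨p²⟩ separately; (Δp)² = ⟨p²⟩ − ⟨p⟩².
Expand each integrand as polynomial × e^(−2αx²) and use ∫x^(2j)·e^(−2αx²) dx = (2j−1)!!/(4α)^j · √(π/(2α)), odd powers → 0; here √(π/(2α)) = 1.0630. Differentiate with the product rule, d/dx e^(−αx²) = −2αx·e^(−αx²).
Normalization: ∫|ψ|² dx = 1.9817.
⟨p⟩ = 0.0000 and ⟨p²⟩ = 3.7400.
(Δp)² = 3.7400 − (0.0000)² = 3.7400.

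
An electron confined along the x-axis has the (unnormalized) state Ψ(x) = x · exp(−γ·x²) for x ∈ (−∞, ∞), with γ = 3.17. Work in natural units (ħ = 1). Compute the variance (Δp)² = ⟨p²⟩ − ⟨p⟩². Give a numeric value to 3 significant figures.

9.51

Compute ⟨p⟩ and ⟨p²⟩ separately; (Δp)² = ⟨p²⟩ − ⟨p⟩².
Expand each integrand as polynomial × e^(−2γx²) and use ∫x^(2j)·e^(−2γx²) dx = (2j−1)!!/(4γ)^j · √(π/(2γ)), odd powers → 0; here √(π/(2γ)) = 0.70393. Differentiate with the product rule, d/dx e^(−γx²) = −2γx·e^(−γx²).
Normalization: ∫|Ψ|² dx = 0.055515.
⟨p⟩ = 0.0000 and ⟨p²⟩ = 9.5100.
(Δp)² = 9.5100 − (0.0000)² = 9.5100.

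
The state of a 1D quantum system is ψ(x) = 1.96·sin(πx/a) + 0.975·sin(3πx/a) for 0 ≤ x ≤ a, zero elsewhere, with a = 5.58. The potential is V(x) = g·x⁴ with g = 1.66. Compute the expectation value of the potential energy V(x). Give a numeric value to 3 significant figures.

286.

⟨V⟩ = ∫ V(x)·|ψ|² dx / ∫|ψ|² dx.
On 0 ≤ x ≤ a (j ≠ l): ∫sin²(jπx/a) dx = a/2, ∫sin(jπx/a)·sin(lπx/a) dx = 0; diagonal moments ∫x·sin²(jπx/a) dx = a²/4, ∫x²·sin²(jπx/a) dx = a³·(1/6 − 1/(4j²π²)); cross terms ∫x·sin(jπx/a)·sin(lπx/a) dx = 0 for j + l even and −4jla²/(π²(j² − l²)²) for j + l odd, ∫x²·sin(jπx/a)·sin(lπx/a) dx = (−1)^(j+l)·4jla³/(π²(j² − l²)²); higher powers the same way via product-to-sum and parts.
State is unnormalized: ∫|ψ|² dx = 13.370, and ∫ψ*·V(x)·ψ dx = 3830.5, so ⟨V⟩ = 3830.5 / 13.370.
⟨V⟩ = 286.49.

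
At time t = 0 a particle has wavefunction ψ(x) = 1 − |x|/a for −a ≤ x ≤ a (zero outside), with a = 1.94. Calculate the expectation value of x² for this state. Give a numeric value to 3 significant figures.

⟨x²⟩ = ∫ x²·|ψ|² dx / ∫|ψ|² dx (integrals over the domain).
ψ is even, so ∫ over [−a, a] = 2∫₀ᵃ with ψ = 1 − x/a there: ∫₀ᵃ (1 − x/a)² dx = a/3, ∫₀ᵃ x²(1 − x/a)² dx = a³/30, ∫₀ᵃ x⁴(1 − x/a)² dx = a⁵/105.
State is unnormalized: ∫|ψ|² dx = 1.2933, and ∫ψ*·x²·ψ dx = 0.48676, so ⟨x²⟩ = 0.48676 / 1.2933.
⟨x²⟩ = 0.37636.

0.376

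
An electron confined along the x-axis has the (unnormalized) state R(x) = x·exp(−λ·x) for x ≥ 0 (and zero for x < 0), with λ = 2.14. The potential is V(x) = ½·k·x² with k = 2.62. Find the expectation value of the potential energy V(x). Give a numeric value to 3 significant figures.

0.858

⟨V⟩ = ∫ V(x)·|R|² dx / ∫|R|² dx.
Every integrand reduces to terms xʲ·e^(−2λx) on [0, ∞); use ∫₀^∞ xʲ·e^(−2λx) dx = j!/(2λ)^(j+1).
State is unnormalized: ∫|R|² dx = 0.025509, and ∫R*·V(x)·R dx = 0.021891, so ⟨V⟩ = 0.021891 / 0.025509.
⟨V⟩ = 0.85815.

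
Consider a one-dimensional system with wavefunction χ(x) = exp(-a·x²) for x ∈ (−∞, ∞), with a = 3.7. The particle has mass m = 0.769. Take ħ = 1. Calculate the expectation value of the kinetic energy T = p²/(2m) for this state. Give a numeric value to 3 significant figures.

T = −(ħ²/2m) d²/dx², so ⟨T⟩ = −(ħ²/2m) ∫ χ*·χ'' dx / ∫|χ|² dx; with m = 0.769.
Gaussian moments: ∫x^(2j)·e^(−2ax²) dx = (2j−1)!!/(4a)^j · √(π/(2a)), odd powers integrate to 0; here √(π/(2a)) = 0.65157. Derivatives: d/dx e^(−ax²) = −2ax·e^(−ax²), d²/dx² e^(−ax²) = (4a²x² − 2a)·e^(−ax²).
State is unnormalized: ∫|χ|² dx = 0.65157, and ∫χ*·(−ħ²/2m · χ'') dx = 1.5675, so ⟨T⟩ = 1.5675 / 0.65157.
⟨T⟩ = 2.4057.

2.41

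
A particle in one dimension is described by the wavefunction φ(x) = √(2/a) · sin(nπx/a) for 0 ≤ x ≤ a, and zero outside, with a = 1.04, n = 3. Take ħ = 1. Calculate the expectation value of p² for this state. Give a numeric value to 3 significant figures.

p² φ = −ħ² d²φ/dx²; ⟨p²⟩ = −ħ² ∫ φ*·φ'' dx.
d/dx sin(nπx/a) = (nπ/a)·cos(nπx/a) and d²/dx² sin(nπx/a) = −(nπ/a)²·sin(nπx/a); on 0 ≤ x ≤ a, ∫sin²(nπx/a) dx = a/2 and ∫sin(nπx/a)·cos(nπx/a) dx = 0.
⟨p²⟩ = 82.125.

82.1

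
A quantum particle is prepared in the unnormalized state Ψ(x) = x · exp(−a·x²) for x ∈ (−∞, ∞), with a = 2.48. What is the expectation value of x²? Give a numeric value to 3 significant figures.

0.302

⟨x²⟩ = ∫ x²·|Ψ|² dx / ∫|Ψ|² dx (integrals over the domain).
Expand each integrand as polynomial × e^(−2ax²) and use ∫x^(2j)·e^(−2ax²) dx = (2j−1)!!/(4a)^j · √(π/(2a)), odd powers → 0; here √(π/(2a)) = 0.79586.
State is unnormalized: ∫|Ψ|² dx = 0.080227, and ∫Ψ*·x²·Ψ dx = 0.024262, so ⟨x²⟩ = 0.024262 / 0.080227.
⟨x²⟩ = 0.30242.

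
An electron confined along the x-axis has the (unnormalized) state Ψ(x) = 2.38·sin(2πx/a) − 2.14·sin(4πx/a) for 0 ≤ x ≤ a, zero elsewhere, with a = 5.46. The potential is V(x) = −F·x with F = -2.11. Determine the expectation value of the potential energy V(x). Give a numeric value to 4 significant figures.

⟨V⟩ = ∫ V(x)·|Ψ|² dx / ∫|Ψ|² dx.
On 0 ≤ x ≤ a (j ≠ l): ∫sin²(jπx/a) dx = a/2, ∫sin(jπx/a)·sin(lπx/a) dx = 0; diagonal moments ∫x·sin²(jπx/a) dx = a²/4, ∫x²·sin²(jπx/a) dx = a³·(1/6 − 1/(4j²π²)); cross terms ∫x·sin(jπx/a)·sin(lπx/a) dx = 0 for j + l even and −4jla²/(π²(j² − l²)²) for j + l odd, ∫x²·sin(jπx/a)·sin(lπx/a) dx = (−1)^(j+l)·4jla³/(π²(j² − l²)²); higher powers the same way via product-to-sum and parts.
State is unnormalized: ∫|Ψ|² dx = 27.966, and ∫Ψ*·V(x)·Ψ dx = 161.09, so ⟨V⟩ = 161.09 / 27.966.
⟨V⟩ = 5.7603.

5.760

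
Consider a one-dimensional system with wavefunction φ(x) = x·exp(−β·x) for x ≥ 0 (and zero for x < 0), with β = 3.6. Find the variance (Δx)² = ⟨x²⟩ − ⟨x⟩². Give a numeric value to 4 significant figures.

Compute ⟨x⟩ and ⟨x²⟩ separately, then (Δx)² = ⟨x²⟩ − ⟨x⟩².
Every integrand reduces to terms xʲ·e^(−2βx) on [0, ∞); use ∫₀^∞ xʲ·e^(−2βx) dx = j!/(2β)^(j+1).
Normalization: ∫|φ|² dx = 0.0053584.
⟨x⟩ = 0.41667 and ⟨x²⟩ = 0.23148.
(Δx)² = 0.23148 − (0.41667)² = 0.057870.

0.05787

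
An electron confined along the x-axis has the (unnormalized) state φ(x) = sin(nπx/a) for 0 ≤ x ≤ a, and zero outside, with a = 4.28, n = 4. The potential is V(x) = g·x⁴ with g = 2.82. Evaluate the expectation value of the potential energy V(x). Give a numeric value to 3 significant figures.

183.

⟨V⟩ = ∫ V(x)·|φ|² dx / ∫|φ|² dx.
With sin²θ = (1 − cos2θ)/2 on 0 ≤ x ≤ a: ∫sin²(nπx/a) dx = a/2, ∫x·sin²(nπx/a) dx = a²/4, ∫x²·sin²(nπx/a) dx = a³·(1/6 − 1/(4n²π²)); higher powers xᵏ the same way, integrating xᵏ·cos(2nπx/a) by parts.
State is unnormalized: ∫|φ|² dx = 2.1400, and ∫φ*·V(x)·φ dx = 392.31, so ⟨V⟩ = 392.31 / 2.1400.
⟨V⟩ = 183.32.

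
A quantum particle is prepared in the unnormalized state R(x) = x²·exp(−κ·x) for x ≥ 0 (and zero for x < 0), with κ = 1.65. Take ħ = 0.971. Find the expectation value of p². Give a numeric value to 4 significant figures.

0.8556

p² R = −ħ² d²R/dx²; ⟨p²⟩ = −ħ² ∫ R*·R'' dx / ∫|R|² dx.
Differentiate x²·exp(−κ·x) with the product rule; every integrand then reduces to terms xʲ·e^(−2κx) on [0, ∞), with ∫₀^∞ xʲ·e^(−2κx) dx = j!/(2κ)^(j+1).
State is unnormalized: ∫|R|² dx = 0.061326, and ∫R*·(−ħ² R'') dx = 0.052472, so ⟨p²⟩ = 0.052472 / 0.061326.
⟨p²⟩ = 0.85563.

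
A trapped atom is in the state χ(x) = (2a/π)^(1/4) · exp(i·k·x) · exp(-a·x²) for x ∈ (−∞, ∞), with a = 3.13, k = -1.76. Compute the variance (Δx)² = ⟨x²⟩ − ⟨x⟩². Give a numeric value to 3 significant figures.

0.0799

Compute ⟨x⟩ and ⟨x²⟩ separately, then (Δx)² = ⟨x²⟩ − ⟨x⟩².
Gaussian moments: ∫x^(2j)·e^(−2ax²) dx = (2j−1)!!/(4a)^j · √(π/(2a)), odd powers integrate to 0; here √(π/(2a)) = 0.70842.
⟨x⟩ = 0.0000 and ⟨x²⟩ = 0.079872.
(Δx)² = 0.079872 − (0.0000)² = 0.079872.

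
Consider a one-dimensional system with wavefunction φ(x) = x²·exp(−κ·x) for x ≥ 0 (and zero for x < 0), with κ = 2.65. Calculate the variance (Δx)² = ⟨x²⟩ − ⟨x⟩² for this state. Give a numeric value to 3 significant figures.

0.178

Compute ⟨x⟩ and ⟨x²⟩ separately, then (Δx)² = ⟨x²⟩ − ⟨x⟩².
Every integrand reduces to terms xʲ·e^(−2κx) on [0, ∞); use ∫₀^∞ xʲ·e^(−2κx) dx = j!/(2κ)^(j+1).
Normalization: ∫|φ|² dx = 0.0057389.
⟨x⟩ = 0.94340 and ⟨x²⟩ = 1.0680.
(Δx)² = 1.0680 − (0.94340)² = 0.17800.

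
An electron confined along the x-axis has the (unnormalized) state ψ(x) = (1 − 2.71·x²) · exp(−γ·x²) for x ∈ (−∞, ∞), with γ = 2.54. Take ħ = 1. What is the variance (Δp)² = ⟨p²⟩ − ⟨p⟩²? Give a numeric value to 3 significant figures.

Compute ⟨p⟩ and ⟨p²⟩ separately; (Δp)² = ⟨p²⟩ − ⟨p⟩².
Expand each integrand as polynomial × e^(−2γx²) and use ∫x^(2j)·e^(−2γx²) dx = (2j−1)!!/(4γ)^j · √(π/(2γ)), odd powers → 0; here √(π/(2γ)) = 0.78640. Differentiate with the product rule, d/dx e^(−γx²) = −2γx·e^(−γx²).
Normalization: ∫|ψ|² dx = 0.53473.
⟨p⟩ = 0.0000 and ⟨p²⟩ = 7.5885.
(Δp)² = 7.5885 − (0.0000)² = 7.5885.

7.59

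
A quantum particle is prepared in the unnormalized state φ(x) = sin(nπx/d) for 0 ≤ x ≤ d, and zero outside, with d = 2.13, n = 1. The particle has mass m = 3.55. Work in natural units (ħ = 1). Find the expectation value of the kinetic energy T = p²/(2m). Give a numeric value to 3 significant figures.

0.306

T = −(ħ²/2m) d²/dx², so ⟨T⟩ = −(ħ²/2m) ∫ φ*·φ'' dx / ∫|φ|² dx; with m = 3.55.
d/dx sin(nπx/d) = (nπ/d)·cos(nπx/d) and d²/dx² sin(nπx/d) = −(nπ/d)²·sin(nπx/d); on 0 ≤ x ≤ d, ∫sin²(nπx/d) dx = d/2 and ∫sin(nπx/d)·cos(nπx/d) dx = 0.
State is unnormalized: ∫|φ|² dx = 1.0650, and ∫φ*·(−ħ²/2m · φ'') dx = 0.32631, so ⟨T⟩ = 0.32631 / 1.0650.
⟨T⟩ = 0.30640.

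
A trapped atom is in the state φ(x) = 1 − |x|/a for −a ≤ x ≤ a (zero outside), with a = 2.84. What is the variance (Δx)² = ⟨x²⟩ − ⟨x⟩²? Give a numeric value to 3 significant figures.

Compute ⟨x⟩ and ⟨x²⟩ separately, then (Δx)² = ⟨x²⟩ − ⟨x⟩².
φ is even, so ∫ over [−a, a] = 2∫₀ᵃ with φ = 1 − x/a there: ∫₀ᵃ (1 − x/a)² dx = a/3, ∫₀ᵃ x²(1 − x/a)² dx = a³/30, ∫₀ᵃ x⁴(1 − x/a)² dx = a⁵/105.
Normalization: ∫|φ|² dx = 1.8933.
⟨x⟩ = 0.0000 and ⟨x²⟩ = 0.80656.
(Δx)² = 0.80656 − (0.0000)² = 0.80656.

0.807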